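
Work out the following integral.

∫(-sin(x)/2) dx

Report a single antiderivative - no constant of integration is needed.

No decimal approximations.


Answer: cos(x)/2.


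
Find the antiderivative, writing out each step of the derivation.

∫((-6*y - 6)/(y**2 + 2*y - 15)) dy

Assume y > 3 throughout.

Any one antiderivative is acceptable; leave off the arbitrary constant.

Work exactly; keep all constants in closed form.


Step 1. Decompose ∫((-6*y - 6)/(y**2 + 2*y - 15)) dy by partial fractions, (-6*y - 6)/(y**2 + 2*y - 15) = -3/(y + 5) - 3/(y - 3): now ∫(-3/(y - 3)) dy + ∫(-3/(y + 5)) dy.
Step 2. Evaluate the standard form [assuming y > -5]: now -3*log(y + 5) + ∫(-3/(y - 3)) dy.
Step 3. Evaluate the standard form [assuming y > 3]: now -3*log(y - 3) - 3*log(y + 5).
Answer: -3*log(y - 3) - 3*log(y + 5).


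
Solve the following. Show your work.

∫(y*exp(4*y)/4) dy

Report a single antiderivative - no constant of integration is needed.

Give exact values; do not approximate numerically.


Step 1. Integrate ∫(y*exp(4*y)/4) dy by parts with u = y, dv = (exp(4*y)/4) dy, so v = exp(4*y)/16: now y*exp(4*y)/16 + ∫(-exp(4*y)/16) dy.
Step 2. Evaluate the standard form: now y*exp(4*y)/16 - exp(4*y)/64.
Answer: y*exp(4*y)/16 - exp(4*y)/64.


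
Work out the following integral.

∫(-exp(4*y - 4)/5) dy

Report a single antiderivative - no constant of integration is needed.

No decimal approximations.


Answer: -exp(4*y - 4)/20.


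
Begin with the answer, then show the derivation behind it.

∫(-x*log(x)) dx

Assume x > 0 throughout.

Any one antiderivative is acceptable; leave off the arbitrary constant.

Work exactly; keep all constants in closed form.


The answer is -x**2*log(x)/2 + x**2/4.
Step 1. Integrate ∫(-x*log(x)) dx by parts with u = log(x), dv = (-x) dx, so v = -x**2/2 [assuming x > 0]: now -x**2*log(x)/2 + ∫(x/2) dx.
Step 2. Evaluate the standard form: now -x**2*log(x)/2 + x**2/4.
Answer: -x**2*log(x)/2 + x**2/4.


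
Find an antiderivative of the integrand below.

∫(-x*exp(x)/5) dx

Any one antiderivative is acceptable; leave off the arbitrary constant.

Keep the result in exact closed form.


Answer: -x*exp(x)/5 + exp(x)/5.


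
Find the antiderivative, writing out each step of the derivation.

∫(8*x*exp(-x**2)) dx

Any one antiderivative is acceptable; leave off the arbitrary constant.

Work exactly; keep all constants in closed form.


Step 1. Substitute u = x**2, turning ∫(8*x*exp(-x**2)) dx into ∫(4*exp(-u)) du: now ∫(4*exp(-u)) du.
Step 2. Evaluate the standard form: now -4*exp(-u).
Step 3. Substitute back u = x**2: now -4*exp(-x**2).
Answer: -4*exp(-x**2).


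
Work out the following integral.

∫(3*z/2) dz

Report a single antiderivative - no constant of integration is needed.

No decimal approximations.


Answer: 3*z**2/4.


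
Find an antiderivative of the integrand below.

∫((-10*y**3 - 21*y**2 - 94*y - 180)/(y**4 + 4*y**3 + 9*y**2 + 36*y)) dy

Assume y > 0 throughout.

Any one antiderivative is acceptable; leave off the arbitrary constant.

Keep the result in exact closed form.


Answer: -5*log(y) - 5*log(y + 4) - atan(y/3)/3.


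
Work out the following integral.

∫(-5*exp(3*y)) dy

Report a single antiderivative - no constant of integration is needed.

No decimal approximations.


Answer: -5*exp(3*y)/3.


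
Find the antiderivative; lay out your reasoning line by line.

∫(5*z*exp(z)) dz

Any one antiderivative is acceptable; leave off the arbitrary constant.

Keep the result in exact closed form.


Step 1. Integrate ∫(5*z*exp(z)) dz by parts with u = z, dv = (5*exp(z)) dz, so v = 5*exp(z): now 5*z*exp(z) + ∫(-5*exp(z)) dz.
Step 2. Evaluate the standard form: now 5*z*exp(z) - 5*exp(z).
Answer: 5*z*exp(z) - 5*exp(z).


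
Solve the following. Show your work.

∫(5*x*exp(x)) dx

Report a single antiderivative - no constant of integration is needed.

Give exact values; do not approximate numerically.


Step 1. Integrate ∫(5*x*exp(x)) dx by parts with u = x, dv = (5*exp(x)) dx, so v = 5*exp(x): now 5*x*exp(x) + ∫(-5*exp(x)) dx.
Step 2. Evaluate the standard form: now 5*x*exp(x) - 5*exp(x).
Answer: 5*x*exp(x) - 5*exp(x).


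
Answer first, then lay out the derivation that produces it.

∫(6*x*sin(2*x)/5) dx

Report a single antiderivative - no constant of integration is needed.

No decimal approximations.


The answer is -3*x*cos(2*x)/5 + 3*sin(2*x)/10.
Step 1. Integrate ∫(6*x*sin(2*x)/5) dx by parts with u = x, dv = (6*sin(2*x)/5) dx, so v = -3*cos(2*x)/5: now -3*x*cos(2*x)/5 + ∫(3*cos(2*x)/5) dx.
Step 2. Evaluate the standard form: now -3*x*cos(2*x)/5 + 3*sin(2*x)/10.
Answer: -3*x*cos(2*x)/5 + 3*sin(2*x)/10.


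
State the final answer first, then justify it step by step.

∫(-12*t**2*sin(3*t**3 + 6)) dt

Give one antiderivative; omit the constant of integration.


The answer is 4*cos(3*t**3 + 6)/3.
Step 1. Substitute u = t**3 + 2, turning ∫(-12*t**2*sin(3*t**3 + 6)) dt into ∫(-4*sin(3*u)) du: now ∫(-4*sin(3*u)) du.
Step 2. Evaluate the standard form: now 4*cos(3*u)/3.
Step 3. Substitute back u = t**3 + 2: now 4*cos(3*t**3 + 6)/3.
Answer: 4*cos(3*t**3 + 6)/3.


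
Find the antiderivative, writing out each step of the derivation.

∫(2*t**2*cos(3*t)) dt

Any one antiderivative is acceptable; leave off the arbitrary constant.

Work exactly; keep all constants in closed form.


Step 1. Integrate ∫(2*t**2*cos(3*t)) dt by parts with u = t**2, dv = (2*cos(3*t)) dt, so v = 2*sin(3*t)/3: now 2*t**2*sin(3*t)/3 + ∫(-4*t*sin(3*t)/3) dt.
Step 2. Integrate ∫(-4*t*sin(3*t)/3) dt by parts with u = t, dv = (-4*sin(3*t)/3) dt, so v = 4*cos(3*t)/9: now 2*t**2*sin(3*t)/3 + 4*t*cos(3*t)/9 + ∫(-4*cos(3*t)/9) dt.
Step 3. Evaluate the standard form: now 2*t**2*sin(3*t)/3 + 4*t*cos(3*t)/9 - 4*sin(3*t)/27.
Answer: 2*t**2*sin(3*t)/3 + 4*t*cos(3*t)/9 - 4*sin(3*t)/27.


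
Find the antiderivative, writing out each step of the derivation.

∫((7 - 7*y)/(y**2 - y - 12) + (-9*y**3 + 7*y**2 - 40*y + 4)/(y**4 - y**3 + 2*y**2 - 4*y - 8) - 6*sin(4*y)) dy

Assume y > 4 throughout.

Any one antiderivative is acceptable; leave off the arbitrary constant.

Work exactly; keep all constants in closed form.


Step 1. Rewrite: now ∫((7 - 7*y)/(y**2 - y - 12)) dy + ∫((-9*y**3 + 7*y**2 - 40*y + 4)/(y**4 - y**3 + 2*y**2 - 4*y - 8)) dy + ∫(-6*sin(4*y)) dy.
Step 2. Decompose ∫((7 - 7*y)/(y**2 - y - 12)) dy by partial fractions, (7 - 7*y)/(y**2 - y - 12) = -4/(y + 3) - 3/(y - 4): now ∫((-9*y**3 + 7*y**2 - 40*y + 4)/(y**4 - y**3 + 2*y**2 - 4*y - 8)) dy + ∫(-3/(y - 4)) dy + ∫(-4/(y + 3)) dy + ∫(-6*sin(4*y)) dy.
Step 3. Evaluate the standard form [assuming y > -3]: now -4*log(y + 3) + ∫((-9*y**3 + 7*y**2 - 40*y + 4)/(y**4 - y**3 + 2*y**2 - 4*y - 8)) dy + ∫(-3/(y - 4)) dy + ∫(-6*sin(4*y)) dy.
Step 4. Evaluate the standard form [assuming y > 4]: now -3*log(y - 4) - 4*log(y + 3) + ∫((-9*y**3 + 7*y**2 - 40*y + 4)/(y**4 - y**3 + 2*y**2 - 4*y - 8)) dy + ∫(-6*sin(4*y)) dy.
Step 5. Decompose ∫((-9*y**3 + 7*y**2 - 40*y + 4)/(y**4 - y**3 + 2*y**2 - 4*y - 8)) dy by partial fractions, (-9*y**3 + 7*y**2 - 40*y + 4)/(y**4 - y**3 + 2*y**2 - 4*y - 8) = 4/(y**2 + 4) - 4/(y + 1) - 5/(y - 2): now -3*log(y - 4) - 4*log(y + 3) + ∫(-5/(y - 2)) dy + ∫(-4/(y + 1)) dy + ∫(4/(y**2 + 4)) dy + ∫(-6*sin(4*y)) dy.
Step 6. Evaluate the standard form [assuming y > 2]: now -3*log(y - 4) - 5*log(y - 2) - 4*log(y + 3) + ∫(-4/(y + 1)) dy + ∫(4/(y**2 + 4)) dy + ∫(-6*sin(4*y)) dy.
Step 7. Evaluate the standard form [assuming y > -1]: now -3*log(y - 4) - 5*log(y - 2) - 4*log(y + 1) - 4*log(y + 3) + ∫(4/(y**2 + 4)) dy + ∫(-6*sin(4*y)) dy.
Step 8. Evaluate the standard form: now -3*log(y - 4) - 5*log(y - 2) - 4*log(y + 1) - 4*log(y + 3) + 2*atan(y/2) + ∫(-6*sin(4*y)) dy.
Step 9. Evaluate the standard form: now -3*log(y - 4) - 5*log(y - 2) - 4*log(y + 1) - 4*log(y + 3) + 3*cos(4*y)/2 + 2*atan(y/2).
Answer: -3*log(y - 4) - 5*log(y - 2) - 4*log(y + 1) - 4*log(y + 3) + 3*cos(4*y)/2 + 2*atan(y/2).


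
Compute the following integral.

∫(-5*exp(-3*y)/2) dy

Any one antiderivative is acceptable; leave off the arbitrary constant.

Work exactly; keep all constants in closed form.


Answer: 5*exp(-3*y)/6.


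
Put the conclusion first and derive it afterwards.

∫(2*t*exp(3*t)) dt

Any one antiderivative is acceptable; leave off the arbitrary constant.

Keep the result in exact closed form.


The answer is 2*t*exp(3*t)/3 - 2*exp(3*t)/9.
Step 1. Integrate ∫(2*t*exp(3*t)) dt by parts with u = t, dv = (2*exp(3*t)) dt, so v = 2*exp(3*t)/3: now 2*t*exp(3*t)/3 + ∫(-2*exp(3*t)/3) dt.
Step 2. Evaluate the standard form: now 2*t*exp(3*t)/3 - 2*exp(3*t)/9.
Answer: 2*t*exp(3*t)/3 - 2*exp(3*t)/9.


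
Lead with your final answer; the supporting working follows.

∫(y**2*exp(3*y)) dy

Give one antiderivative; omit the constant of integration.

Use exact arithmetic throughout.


The answer is y**2*exp(3*y)/3 - 2*y*exp(3*y)/9 + 2*exp(3*y)/27.
Step 1. Integrate ∫(y**2*exp(3*y)) dy by parts with u = y**2, dv = (exp(3*y)) dy, so v = exp(3*y)/3: now y**2*exp(3*y)/3 + ∫(-2*y*exp(3*y)/3) dy.
Step 2. Integrate ∫(-2*y*exp(3*y)/3) dy by parts with u = y, dv = (-2*exp(3*y)/3) dy, so v = -2*exp(3*y)/9: now y**2*exp(3*y)/3 - 2*y*exp(3*y)/9 + ∫(2*exp(3*y)/9) dy.
Step 3. Evaluate the standard form: now y**2*exp(3*y)/3 - 2*y*exp(3*y)/9 + 2*exp(3*y)/27.
Answer: y**2*exp(3*y)/3 - 2*y*exp(3*y)/9 + 2*exp(3*y)/27.


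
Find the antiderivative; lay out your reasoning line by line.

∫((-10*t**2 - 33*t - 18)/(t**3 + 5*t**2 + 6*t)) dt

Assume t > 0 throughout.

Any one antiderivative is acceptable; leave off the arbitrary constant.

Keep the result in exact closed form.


Step 1. Decompose ∫((-10*t**2 - 33*t - 18)/(t**3 + 5*t**2 + 6*t)) dt by partial fractions, (-10*t**2 - 33*t - 18)/(t**3 + 5*t**2 + 6*t) = -3/(t + 3) - 4/(t + 2) - 3/t: now ∫(-3/t) dt + ∫(-4/(t + 2)) dt + ∫(-3/(t + 3)) dt.
Step 2. Evaluate the standard form [assuming t > 0]: now -3*log(t) + ∫(-4/(t + 2)) dt + ∫(-3/(t + 3)) dt.
Step 3. Evaluate the standard form [assuming t > -2]: now -3*log(t) - 4*log(t + 2) + ∫(-3/(t + 3)) dt.
Step 4. Evaluate the standard form [assuming t > -3]: now -3*log(t) - 4*log(t + 2) - 3*log(t + 3).
Answer: -3*log(t) - 4*log(t + 2) - 3*log(t + 3).


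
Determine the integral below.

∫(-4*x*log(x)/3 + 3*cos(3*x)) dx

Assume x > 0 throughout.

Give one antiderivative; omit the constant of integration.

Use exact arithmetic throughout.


Answer: -2*x**2*log(x)/3 + x**2/3 + sin(3*x).


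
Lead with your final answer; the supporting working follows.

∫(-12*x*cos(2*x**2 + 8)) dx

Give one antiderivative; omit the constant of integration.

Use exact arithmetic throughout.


The answer is -3*sin(2*x**2 + 8).
Step 1. Substitute u = x**2 + 4, turning ∫(-12*x*cos(2*x**2 + 8)) dx into ∫(-6*cos(2*u)) du: now ∫(-6*cos(2*u)) du.
Step 2. Evaluate the standard form: now -3*sin(2*u).
Step 3. Substitute back u = x**2 + 4: now -3*sin(2*x**2 + 8).
Answer: -3*sin(2*x**2 + 8).


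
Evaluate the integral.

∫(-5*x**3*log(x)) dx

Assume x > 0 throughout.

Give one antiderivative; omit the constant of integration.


Answer: -5*x**4*log(x)/4 + 5*x**4/16.


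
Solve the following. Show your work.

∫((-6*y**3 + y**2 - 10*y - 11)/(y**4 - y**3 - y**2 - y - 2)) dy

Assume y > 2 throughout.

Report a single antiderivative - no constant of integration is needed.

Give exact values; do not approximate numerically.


Step 1. Decompose ∫((-6*y**3 + y**2 - 10*y - 11)/(y**4 - y**3 - y**2 - y - 2)) dy by partial fractions, (-6*y**3 + y**2 - 10*y - 11)/(y**4 - y**3 - y**2 - y - 2) = 4/(y**2 + 1) - 1/(y + 1) - 5/(y - 2): now ∫(-5/(y - 2)) dy + ∫(-1/(y + 1)) dy + ∫(4/(y**2 + 1)) dy.
Step 2. Evaluate the standard form [assuming y > 2]: now -5*log(y - 2) + ∫(-1/(y + 1)) dy + ∫(4/(y**2 + 1)) dy.
Step 3. Evaluate the standard form [assuming y > -1]: now -5*log(y - 2) - log(y + 1) + ∫(4/(y**2 + 1)) dy.
Step 4. Evaluate the standard form: now -5*log(y - 2) - log(y + 1) + 4*atan(y).
Answer: -5*log(y - 2) - log(y + 1) + 4*atan(y).


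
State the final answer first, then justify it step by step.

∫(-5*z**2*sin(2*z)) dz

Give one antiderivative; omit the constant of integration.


The answer is 5*z**2*cos(2*z)/2 - 5*z*sin(2*z)/2 - 5*cos(2*z)/4.
Step 1. Integrate ∫(-5*z**2*sin(2*z)) dz by parts with u = z**2, dv = (-5*sin(2*z)) dz, so v = 5*cos(2*z)/2: now 5*z**2*cos(2*z)/2 + ∫(-5*z*cos(2*z)) dz.
Step 2. Integrate ∫(-5*z*cos(2*z)) dz by parts with u = z, dv = (-5*cos(2*z)) dz, so v = -5*sin(2*z)/2: now 5*z**2*cos(2*z)/2 - 5*z*sin(2*z)/2 + ∫(5*sin(2*z)/2) dz.
Step 3. Evaluate the standard form: now 5*z**2*cos(2*z)/2 - 5*z*sin(2*z)/2 - 5*cos(2*z)/4.
Answer: 5*z**2*cos(2*z)/2 - 5*z*sin(2*z)/2 - 5*cos(2*z)/4.


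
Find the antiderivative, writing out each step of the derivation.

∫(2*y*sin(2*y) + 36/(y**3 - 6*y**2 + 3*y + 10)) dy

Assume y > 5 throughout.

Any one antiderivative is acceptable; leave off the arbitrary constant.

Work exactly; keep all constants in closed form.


Step 1. Rewrite: now ∫(2*y*sin(2*y)) dy + ∫(36/(y**3 - 6*y**2 + 3*y + 10)) dy.
Step 2. Decompose ∫(36/(y**3 - 6*y**2 + 3*y + 10)) dy by partial fractions, 36/(y**3 - 6*y**2 + 3*y + 10) = 2/(y + 1) - 4/(y - 2) + 2/(y - 5): now ∫(2*y*sin(2*y)) dy + ∫(2/(y - 5)) dy + ∫(-4/(y - 2)) dy + ∫(2/(y + 1)) dy.
Step 3. Evaluate the standard form [assuming y > -1]: now 2*log(y + 1) + ∫(2*y*sin(2*y)) dy + ∫(2/(y - 5)) dy + ∫(-4/(y - 2)) dy.
Step 4. Evaluate the standard form [assuming y > 2]: now -4*log(y - 2) + 2*log(y + 1) + ∫(2*y*sin(2*y)) dy + ∫(2/(y - 5)) dy.
Step 5. Evaluate the standard form [assuming y > 5]: now 2*log(y - 5) - 4*log(y - 2) + 2*log(y + 1) + ∫(2*y*sin(2*y)) dy.
Step 6. Integrate ∫(2*y*sin(2*y)) dy by parts with u = y, dv = (2*sin(2*y)) dy, so v = -cos(2*y): now -y*cos(2*y) + 2*log(y - 5) - 4*log(y - 2) + 2*log(y + 1) + ∫(cos(2*y)) dy.
Step 7. Evaluate the standard form: now -y*cos(2*y) + 2*log(y - 5) - 4*log(y - 2) + 2*log(y + 1) + sin(2*y)/2.
Answer: -y*cos(2*y) + 2*log(y - 5) - 4*log(y - 2) + 2*log(y + 1) + sin(2*y)/2.


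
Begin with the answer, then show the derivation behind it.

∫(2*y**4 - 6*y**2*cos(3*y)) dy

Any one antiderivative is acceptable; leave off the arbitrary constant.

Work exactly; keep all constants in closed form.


The answer is 2*y**5/5 - 2*y**2*sin(3*y) - 4*y*cos(3*y)/3 + 4*sin(3*y)/9.
Step 1. Rewrite: now ∫(2*y**4) dy + ∫(-6*y**2*cos(3*y)) dy.
Step 2. Evaluate the standard form: now 2*y**5/5 + ∫(-6*y**2*cos(3*y)) dy.
Step 3. Integrate ∫(-6*y**2*cos(3*y)) dy by parts with u = y**2, dv = (-6*cos(3*y)) dy, so v = -2*sin(3*y): now 2*y**5/5 - 2*y**2*sin(3*y) + ∫(4*y*sin(3*y)) dy.
Step 4. Integrate ∫(4*y*sin(3*y)) dy by parts with u = y, dv = (4*sin(3*y)) dy, so v = -4*cos(3*y)/3: now 2*y**5/5 - 2*y**2*sin(3*y) - 4*y*cos(3*y)/3 + ∫(4*cos(3*y)/3) dy.
Step 5. Evaluate the standard form: now 2*y**5/5 - 2*y**2*sin(3*y) - 4*y*cos(3*y)/3 + 4*sin(3*y)/9.
Answer: 2*y**5/5 - 2*y**2*sin(3*y) - 4*y*cos(3*y)/3 + 4*sin(3*y)/9.


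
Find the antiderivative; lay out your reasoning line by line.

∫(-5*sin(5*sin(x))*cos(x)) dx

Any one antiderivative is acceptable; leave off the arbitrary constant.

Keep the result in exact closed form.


Step 1. Substitute u = sin(x), turning ∫(-5*sin(5*sin(x))*cos(x)) dx into ∫(-5*sin(5*u)) du: now ∫(-5*sin(5*u)) du.
Step 2. Evaluate the standard form: now cos(5*u).
Step 3. Substitute back u = sin(x): now cos(5*sin(x)).
Answer: cos(5*sin(x)).


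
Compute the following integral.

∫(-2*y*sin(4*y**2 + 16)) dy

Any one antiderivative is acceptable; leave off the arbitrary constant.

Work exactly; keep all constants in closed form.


Answer: cos(4*y**2 + 16)/4.


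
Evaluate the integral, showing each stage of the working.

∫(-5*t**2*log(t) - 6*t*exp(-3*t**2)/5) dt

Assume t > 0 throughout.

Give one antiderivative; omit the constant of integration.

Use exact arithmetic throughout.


Step 1. Rewrite: now ∫(-6*t*exp(-3*t**2)/5) dt + ∫(-5*t**2*log(t)) dt.
Step 2. Integrate ∫(-5*t**2*log(t)) dt by parts with u = log(t), dv = (-5*t**2) dt, so v = -5*t**3/3 [assuming t > 0]: now -5*t**3*log(t)/3 + ∫(5*t**2/3) dt + ∫(-6*t*exp(-3*t**2)/5) dt.
Step 3. Evaluate the standard form: now -5*t**3*log(t)/3 + 5*t**3/9 + ∫(-6*t*exp(-3*t**2)/5) dt.
Step 4. Substitute u = t**2, turning ∫(-6*t*exp(-3*t**2)/5) dt into ∫(-3*exp(-3*u)/5) du: now -5*t**3*log(t)/3 + 5*t**3/9 + ∫(-3*exp(-3*u)/5) du.
Step 5. Evaluate the standard form: now -5*t**3*log(t)/3 + 5*t**3/9 + exp(-3*u)/5.
Step 6. Substitute back u = t**2: now -5*t**3*log(t)/3 + 5*t**3/9 + exp(-3*t**2)/5.
Answer: -5*t**3*log(t)/3 + 5*t**3/9 + exp(-3*t**2)/5.


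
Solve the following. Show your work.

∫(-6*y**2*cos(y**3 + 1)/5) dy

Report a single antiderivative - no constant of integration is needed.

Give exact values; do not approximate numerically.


Step 1. Substitute u = y**3 + 1, turning ∫(-6*y**2*cos(y**3 + 1)/5) dy into ∫(-2*cos(u)/5) du: now ∫(-2*cos(u)/5) du.
Step 2. Evaluate the standard form: now -2*sin(u)/5.
Step 3. Substitute back u = y**3 + 1: now -2*sin(y**3 + 1)/5.
Answer: -2*sin(y**3 + 1)/5.


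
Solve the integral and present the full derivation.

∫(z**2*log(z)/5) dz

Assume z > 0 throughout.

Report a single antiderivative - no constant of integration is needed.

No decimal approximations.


Step 1. Integrate ∫(z**2*log(z)/5) dz by parts with u = log(z), dv = (z**2/5) dz, so v = z**3/15 [assuming z > 0]: now z**3*log(z)/15 + ∫(-z**2/15) dz.
Step 2. Evaluate the standard form: now z**3*log(z)/15 - z**3/45.
Answer: z**3*log(z)/15 - z**3/45.


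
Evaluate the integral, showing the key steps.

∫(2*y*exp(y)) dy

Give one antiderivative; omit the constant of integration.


Step 1. Integrate ∫(2*y*exp(y)) dy by parts with u = y, dv = (2*exp(y)) dy, so v = 2*exp(y): now 2*y*exp(y) + ∫(-2*exp(y)) dy.
Step 2. Evaluate the standard form: now 2*y*exp(y) - 2*exp(y).
Answer: 2*y*exp(y) - 2*exp(y).


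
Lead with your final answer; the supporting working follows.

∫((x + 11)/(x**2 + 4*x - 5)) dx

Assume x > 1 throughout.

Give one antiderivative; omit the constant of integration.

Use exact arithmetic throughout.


The answer is 2*log(x - 1) - log(x + 5).
Step 1. Decompose ∫((x + 11)/(x**2 + 4*x - 5)) dx by partial fractions, (x + 11)/(x**2 + 4*x - 5) = -1/(x + 5) + 2/(x - 1): now ∫(2/(x - 1)) dx + ∫(-1/(x + 5)) dx.
Step 2. Evaluate the standard form [assuming x > -5]: now -log(x + 5) + ∫(2/(x - 1)) dx.
Step 3. Evaluate the standard form [assuming x > 1]: now 2*log(x - 1) - log(x + 5).
Answer: 2*log(x - 1) - log(x + 5).


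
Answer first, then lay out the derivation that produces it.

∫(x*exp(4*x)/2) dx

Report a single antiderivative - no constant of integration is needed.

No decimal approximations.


The answer is x*exp(4*x)/8 - exp(4*x)/32.
Step 1. Integrate ∫(x*exp(4*x)/2) dx by parts with u = x, dv = (exp(4*x)/2) dx, so v = exp(4*x)/8: now x*exp(4*x)/8 + ∫(-exp(4*x)/8) dx.
Step 2. Evaluate the standard form: now x*exp(4*x)/8 - exp(4*x)/32.
Answer: x*exp(4*x)/8 - exp(4*x)/32.


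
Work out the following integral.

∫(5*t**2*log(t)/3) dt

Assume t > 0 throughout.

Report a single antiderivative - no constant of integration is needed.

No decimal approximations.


Answer: 5*t**3*log(t)/9 - 5*t**3/27.


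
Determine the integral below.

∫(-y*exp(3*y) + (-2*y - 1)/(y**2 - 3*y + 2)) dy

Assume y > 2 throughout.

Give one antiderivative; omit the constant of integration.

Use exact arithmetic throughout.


Answer: -y*exp(3*y)/3 + exp(3*y)/9 - 5*log(y - 2) + 3*log(y - 1).


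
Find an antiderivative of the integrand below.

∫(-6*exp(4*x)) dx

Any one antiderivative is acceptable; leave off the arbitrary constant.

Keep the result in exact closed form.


Answer: -3*exp(4*x)/2.


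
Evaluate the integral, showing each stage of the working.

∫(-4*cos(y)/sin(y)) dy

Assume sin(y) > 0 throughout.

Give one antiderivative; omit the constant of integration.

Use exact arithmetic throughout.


Step 1. Substitute u = sin(y), turning ∫(-4*cos(y)/sin(y)) dy into ∫(-4/u) du: now ∫(-4/u) du.
Step 2. Evaluate the standard form [assuming u > 0]: now -4*log(u).
Step 3. Substitute back u = sin(y): now -4*log(sin(y)).
Answer: -4*log(sin(y)).


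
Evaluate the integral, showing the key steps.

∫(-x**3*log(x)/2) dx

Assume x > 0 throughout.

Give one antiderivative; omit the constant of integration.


Step 1. Integrate ∫(-x**3*log(x)/2) dx by parts with u = log(x), dv = (-x**3/2) dx, so v = -x**4/8 [assuming x > 0]: now -x**4*log(x)/8 + ∫(x**3/8) dx.
Step 2. Evaluate the standard form: now -x**4*log(x)/8 + x**4/32.
Answer: -x**4*log(x)/8 + x**4/32.


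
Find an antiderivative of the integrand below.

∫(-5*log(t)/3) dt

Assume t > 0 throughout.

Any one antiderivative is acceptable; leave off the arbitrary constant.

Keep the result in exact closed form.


Answer: -5*t*log(t)/3 + 5*t/3.


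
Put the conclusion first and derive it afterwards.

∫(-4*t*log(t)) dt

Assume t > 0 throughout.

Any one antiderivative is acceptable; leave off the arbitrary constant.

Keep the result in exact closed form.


The answer is -2*t**2*log(t) + t**2.
Step 1. Integrate ∫(-4*t*log(t)) dt by parts with u = log(t), dv = (-4*t) dt, so v = -2*t**2 [assuming t > 0]: now -2*t**2*log(t) + ∫(2*t) dt.
Step 2. Evaluate the standard form: now -2*t**2*log(t) + t**2.
Answer: -2*t**2*log(t) + t**2.


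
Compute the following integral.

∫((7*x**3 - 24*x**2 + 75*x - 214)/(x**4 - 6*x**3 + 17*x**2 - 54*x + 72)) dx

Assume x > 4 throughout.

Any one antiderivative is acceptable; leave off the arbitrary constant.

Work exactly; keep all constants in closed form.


Answer: 3*log(x - 4) + 4*log(x - 2) - 2*atan(x/3)/3.


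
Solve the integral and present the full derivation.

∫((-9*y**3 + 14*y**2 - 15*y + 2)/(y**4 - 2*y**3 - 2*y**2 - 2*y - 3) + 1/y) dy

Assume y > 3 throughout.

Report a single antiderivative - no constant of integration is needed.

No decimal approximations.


Step 1. Rewrite: now ∫(1/y) dy + ∫((-9*y**3 + 14*y**2 - 15*y + 2)/(y**4 - 2*y**3 - 2*y**2 - 2*y - 3)) dy.
Step 2. Evaluate the standard form [assuming y > 0]: now log(y) + ∫((-9*y**3 + 14*y**2 - 15*y + 2)/(y**4 - 2*y**3 - 2*y**2 - 2*y - 3)) dy.
Step 3. Decompose ∫((-9*y**3 + 14*y**2 - 15*y + 2)/(y**4 - 2*y**3 - 2*y**2 - 2*y - 3)) dy by partial fractions, (-9*y**3 + 14*y**2 - 15*y + 2)/(y**4 - 2*y**3 - 2*y**2 - 2*y - 3) = 3/(y**2 + 1) - 5/(y + 1) - 4/(y - 3): now log(y) + ∫(-4/(y - 3)) dy + ∫(-5/(y + 1)) dy + ∫(3/(y**2 + 1)) dy.
Step 4. Evaluate the standard form [assuming y > 3]: now log(y) - 4*log(y - 3) + ∫(-5/(y + 1)) dy + ∫(3/(y**2 + 1)) dy.
Step 5. Evaluate the standard form [assuming y > -1]: now log(y) - 4*log(y - 3) - 5*log(y + 1) + ∫(3/(y**2 + 1)) dy.
Step 6. Evaluate the standard form: now log(y) - 4*log(y - 3) - 5*log(y + 1) + 3*atan(y).
Answer: log(y) - 4*log(y - 3) - 5*log(y + 1) + 3*atan(y).


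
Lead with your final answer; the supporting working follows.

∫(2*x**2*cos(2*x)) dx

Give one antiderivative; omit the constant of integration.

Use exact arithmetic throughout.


The answer is x**2*sin(2*x) + x*cos(2*x) - sin(2*x)/2.
Step 1. Integrate ∫(2*x**2*cos(2*x)) dx by parts with u = x**2, dv = (2*cos(2*x)) dx, so v = sin(2*x): now x**2*sin(2*x) + ∫(-2*x*sin(2*x)) dx.
Step 2. Integrate ∫(-2*x*sin(2*x)) dx by parts with u = x, dv = (-2*sin(2*x)) dx, so v = cos(2*x): now x**2*sin(2*x) + x*cos(2*x) + ∫(-cos(2*x)) dx.
Step 3. Evaluate the standard form: now x**2*sin(2*x) + x*cos(2*x) - sin(2*x)/2.
Answer: x**2*sin(2*x) + x*cos(2*x) - sin(2*x)/2.


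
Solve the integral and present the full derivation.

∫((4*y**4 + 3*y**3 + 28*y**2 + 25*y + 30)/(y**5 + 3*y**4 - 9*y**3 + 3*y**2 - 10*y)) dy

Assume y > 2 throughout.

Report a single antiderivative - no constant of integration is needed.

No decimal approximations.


Step 1. Decompose ∫((4*y**4 + 3*y**3 + 28*y**2 + 25*y + 30)/(y**5 + 3*y**4 - 9*y**3 + 3*y**2 - 10*y)) dy by partial fractions, (4*y**4 + 3*y**3 + 28*y**2 + 25*y + 30)/(y**5 + 3*y**4 - 9*y**3 + 3*y**2 - 10*y) = -2/(y**2 + 1) + 3/(y + 5) + 4/(y - 2) - 3/y: now ∫(-3/y) dy + ∫(4/(y - 2)) dy + ∫(3/(y + 5)) dy + ∫(-2/(y**2 + 1)) dy.
Step 2. Evaluate the standard form [assuming y > 2]: now 4*log(y - 2) + ∫(-3/y) dy + ∫(3/(y + 5)) dy + ∫(-2/(y**2 + 1)) dy.
Step 3. Evaluate the standard form [assuming y > -5]: now 4*log(y - 2) + 3*log(y + 5) + ∫(-3/y) dy + ∫(-2/(y**2 + 1)) dy.
Step 4. Evaluate the standard form [assuming y > 0]: now -3*log(y) + 4*log(y - 2) + 3*log(y + 5) + ∫(-2/(y**2 + 1)) dy.
Step 5. Evaluate the standard form: now -3*log(y) + 4*log(y - 2) + 3*log(y + 5) - 2*atan(y).
Answer: -3*log(y) + 4*log(y - 2) + 3*log(y + 5) - 2*atan(y).


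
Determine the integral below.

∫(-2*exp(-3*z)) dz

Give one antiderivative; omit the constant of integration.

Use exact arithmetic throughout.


Answer: 2*exp(-3*z)/3.


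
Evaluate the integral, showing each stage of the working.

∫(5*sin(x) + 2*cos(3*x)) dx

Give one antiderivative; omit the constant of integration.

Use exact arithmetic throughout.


Step 1. Rewrite: now ∫(5*sin(x)) dx + ∫(2*cos(3*x)) dx.
Step 2. Evaluate the standard form: now 2*sin(3*x)/3 + ∫(5*sin(x)) dx.
Step 3. Evaluate the standard form: now 2*sin(3*x)/3 - 5*cos(x).
Answer: 2*sin(3*x)/3 - 5*cos(x).


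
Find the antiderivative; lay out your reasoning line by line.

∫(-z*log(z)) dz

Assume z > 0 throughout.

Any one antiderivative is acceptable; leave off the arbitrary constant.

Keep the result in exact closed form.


Step 1. Integrate ∫(-z*log(z)) dz by parts with u = log(z), dv = (-z) dz, so v = -z**2/2 [assuming z > 0]: now -z**2*log(z)/2 + ∫(z/2) dz.
Step 2. Evaluate the standard form: now -z**2*log(z)/2 + z**2/4.
Answer: -z**2*log(z)/2 + z**2/4.


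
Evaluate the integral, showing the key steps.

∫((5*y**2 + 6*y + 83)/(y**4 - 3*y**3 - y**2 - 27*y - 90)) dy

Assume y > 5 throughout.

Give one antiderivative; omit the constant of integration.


Step 1. Decompose ∫((5*y**2 + 6*y + 83)/(y**4 - 3*y**3 - y**2 - 27*y - 90)) dy by partial fractions, (5*y**2 + 6*y + 83)/(y**4 - 3*y**3 - y**2 - 27*y - 90) = -2/(y**2 + 9) - 1/(y + 2) + 1/(y - 5): now ∫(1/(y - 5)) dy + ∫(-1/(y + 2)) dy + ∫(-2/(y**2 + 9)) dy.
Step 2. Evaluate the standard form [assuming y > 5]: now log(y - 5) + ∫(-1/(y + 2)) dy + ∫(-2/(y**2 + 9)) dy.
Step 3. Evaluate the standard form [assuming y > -2]: now log(y - 5) - log(y + 2) + ∫(-2/(y**2 + 9)) dy.
Step 4. Evaluate the standard form: now log(y - 5) - log(y + 2) - 2*atan(y/3)/3.
Answer: log(y - 5) - log(y + 2) - 2*atan(y/3)/3.


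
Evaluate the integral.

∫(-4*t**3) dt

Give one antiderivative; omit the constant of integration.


Answer: -t**4.


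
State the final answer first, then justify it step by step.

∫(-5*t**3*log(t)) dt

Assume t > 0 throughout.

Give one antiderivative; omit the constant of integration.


The answer is -5*t**4*log(t)/4 + 5*t**4/16.
Step 1. Integrate ∫(-5*t**3*log(t)) dt by parts with u = log(t), dv = (-5*t**3) dt, so v = -5*t**4/4 [assuming t > 0]: now -5*t**4*log(t)/4 + ∫(5*t**3/4) dt.
Step 2. Evaluate the standard form: now -5*t**4*log(t)/4 + 5*t**4/16.
Answer: -5*t**4*log(t)/4 + 5*t**4/16.


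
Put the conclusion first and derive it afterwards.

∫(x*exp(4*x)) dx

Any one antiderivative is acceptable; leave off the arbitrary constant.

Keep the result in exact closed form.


The answer is x*exp(4*x)/4 - exp(4*x)/16.
Step 1. Integrate ∫(x*exp(4*x)) dx by parts with u = x, dv = (exp(4*x)) dx, so v = exp(4*x)/4: now x*exp(4*x)/4 + ∫(-exp(4*x)/4) dx.
Step 2. Evaluate the standard form: now x*exp(4*x)/4 - exp(4*x)/16.
Answer: x*exp(4*x)/4 - exp(4*x)/16.


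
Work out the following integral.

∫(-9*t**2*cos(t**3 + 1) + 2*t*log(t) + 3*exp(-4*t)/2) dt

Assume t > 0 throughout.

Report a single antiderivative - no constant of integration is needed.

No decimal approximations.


Answer: t**2*log(t) - t**2/2 - 3*sin(t**3 + 1) - 3*exp(-4*t)/8.


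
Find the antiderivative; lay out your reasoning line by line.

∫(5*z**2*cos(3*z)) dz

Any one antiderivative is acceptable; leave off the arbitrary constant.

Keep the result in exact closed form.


Step 1. Integrate ∫(5*z**2*cos(3*z)) dz by parts with u = z**2, dv = (5*cos(3*z)) dz, so v = 5*sin(3*z)/3: now 5*z**2*sin(3*z)/3 + ∫(-10*z*sin(3*z)/3) dz.
Step 2. Integrate ∫(-10*z*sin(3*z)/3) dz by parts with u = z, dv = (-10*sin(3*z)/3) dz, so v = 10*cos(3*z)/9: now 5*z**2*sin(3*z)/3 + 10*z*cos(3*z)/9 + ∫(-10*cos(3*z)/9) dz.
Step 3. Evaluate the standard form: now 5*z**2*sin(3*z)/3 + 10*z*cos(3*z)/9 - 10*sin(3*z)/27.
Answer: 5*z**2*sin(3*z)/3 + 10*z*cos(3*z)/9 - 10*sin(3*z)/27.


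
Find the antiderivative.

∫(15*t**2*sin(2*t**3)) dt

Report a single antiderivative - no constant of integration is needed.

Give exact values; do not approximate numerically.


Answer: -5*cos(2*t**3)/2.


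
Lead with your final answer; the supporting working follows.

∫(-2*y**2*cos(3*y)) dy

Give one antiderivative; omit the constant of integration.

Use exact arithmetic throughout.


The answer is -2*y**2*sin(3*y)/3 - 4*y*cos(3*y)/9 + 4*sin(3*y)/27.
Step 1. Integrate ∫(-2*y**2*cos(3*y)) dy by parts with u = y**2, dv = (-2*cos(3*y)) dy, so v = -2*sin(3*y)/3: now -2*y**2*sin(3*y)/3 + ∫(4*y*sin(3*y)/3) dy.
Step 2. Integrate ∫(4*y*sin(3*y)/3) dy by parts with u = y, dv = (4*sin(3*y)/3) dy, so v = -4*cos(3*y)/9: now -2*y**2*sin(3*y)/3 - 4*y*cos(3*y)/9 + ∫(4*cos(3*y)/9) dy.
Step 3. Evaluate the standard form: now -2*y**2*sin(3*y)/3 - 4*y*cos(3*y)/9 + 4*sin(3*y)/27.
Answer: -2*y**2*sin(3*y)/3 - 4*y*cos(3*y)/9 + 4*sin(3*y)/27.


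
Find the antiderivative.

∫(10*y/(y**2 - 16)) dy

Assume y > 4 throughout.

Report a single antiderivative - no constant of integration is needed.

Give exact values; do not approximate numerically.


Answer: 5*log(y - 4) + 5*log(y + 4).


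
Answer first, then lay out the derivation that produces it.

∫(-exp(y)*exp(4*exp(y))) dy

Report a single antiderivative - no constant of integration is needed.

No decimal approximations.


The answer is -exp(4*exp(y))/4.
Step 1. Substitute u = exp(y), turning ∫(-exp(y)*exp(4*exp(y))) dy into ∫(-exp(4*u)) du: now ∫(-exp(4*u)) du.
Step 2. Evaluate the standard form: now -exp(4*u)/4.
Step 3. Substitute back u = exp(y): now -exp(4*exp(y))/4.
Answer: -exp(4*exp(y))/4.


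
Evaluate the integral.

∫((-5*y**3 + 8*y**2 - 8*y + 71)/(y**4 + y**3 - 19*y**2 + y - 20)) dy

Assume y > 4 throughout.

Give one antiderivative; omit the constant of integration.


Answer: -log(y - 4) - 4*log(y + 5) - 3*atan(y).


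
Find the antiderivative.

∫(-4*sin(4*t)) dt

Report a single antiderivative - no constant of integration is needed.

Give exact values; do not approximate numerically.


Answer: cos(4*t).


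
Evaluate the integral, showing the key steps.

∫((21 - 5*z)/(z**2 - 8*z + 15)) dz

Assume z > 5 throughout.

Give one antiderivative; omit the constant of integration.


Step 1. Decompose ∫((21 - 5*z)/(z**2 - 8*z + 15)) dz by partial fractions, (21 - 5*z)/(z**2 - 8*z + 15) = -3/(z - 3) - 2/(z - 5): now ∫(-2/(z - 5)) dz + ∫(-3/(z - 3)) dz.
Step 2. Evaluate the standard form [assuming z > 5]: now -2*log(z - 5) + ∫(-3/(z - 3)) dz.
Step 3. Evaluate the standard form [assuming z > 3]: now -2*log(z - 5) - 3*log(z - 3).
Answer: -2*log(z - 5) - 3*log(z - 3).


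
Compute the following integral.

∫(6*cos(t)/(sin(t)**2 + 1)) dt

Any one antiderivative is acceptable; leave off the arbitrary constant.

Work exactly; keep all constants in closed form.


Answer: 6*atan(sin(t)).


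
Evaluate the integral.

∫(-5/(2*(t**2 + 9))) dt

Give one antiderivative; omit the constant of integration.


Answer: -5*atan(t/3)/6.


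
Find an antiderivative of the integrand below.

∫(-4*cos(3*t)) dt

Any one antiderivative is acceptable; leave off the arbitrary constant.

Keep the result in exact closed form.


Answer: -4*sin(3*t)/3.


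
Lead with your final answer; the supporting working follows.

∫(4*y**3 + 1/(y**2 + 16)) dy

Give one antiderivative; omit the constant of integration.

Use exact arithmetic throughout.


The answer is y**4 + atan(y/4)/4.
Step 1. Rewrite: now ∫(4*y**3) dy + ∫(1/(y**2 + 16)) dy.
Step 2. Evaluate the standard form: now y**4 + ∫(1/(y**2 + 16)) dy.
Step 3. Evaluate the standard form: now y**4 + atan(y/4)/4.
Answer: y**4 + atan(y/4)/4.


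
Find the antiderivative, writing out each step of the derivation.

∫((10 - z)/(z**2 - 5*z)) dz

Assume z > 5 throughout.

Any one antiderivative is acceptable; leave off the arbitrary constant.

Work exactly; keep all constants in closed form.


Step 1. Decompose ∫((10 - z)/(z**2 - 5*z)) dz by partial fractions, (10 - z)/(z**2 - 5*z) = 1/(z - 5) - 2/z: now ∫(-2/z) dz + ∫(1/(z - 5)) dz.
Step 2. Evaluate the standard form [assuming z > 0]: now -2*log(z) + ∫(1/(z - 5)) dz.
Step 3. Evaluate the standard form [assuming z > 5]: now -2*log(z) + log(z - 5).
Answer: -2*log(z) + log(z - 5).


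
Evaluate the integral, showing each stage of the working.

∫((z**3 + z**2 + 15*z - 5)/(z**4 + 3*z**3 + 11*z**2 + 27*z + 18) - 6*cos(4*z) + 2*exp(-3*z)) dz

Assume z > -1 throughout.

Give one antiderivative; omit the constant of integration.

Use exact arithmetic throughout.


Step 1. Rewrite: now ∫((z**3 + z**2 + 15*z - 5)/(z**4 + 3*z**3 + 11*z**2 + 27*z + 18)) dz + ∫(2*exp(-3*z)) dz + ∫(-6*cos(4*z)) dz.
Step 2. Evaluate the standard form: now ∫((z**3 + z**2 + 15*z - 5)/(z**4 + 3*z**3 + 11*z**2 + 27*z + 18)) dz + ∫(-6*cos(4*z)) dz - 2*exp(-3*z)/3.
Step 3. Evaluate the standard form: now -3*sin(4*z)/2 + ∫((z**3 + z**2 + 15*z - 5)/(z**4 + 3*z**3 + 11*z**2 + 27*z + 18)) dz - 2*exp(-3*z)/3.
Step 4. Decompose ∫((z**3 + z**2 + 15*z - 5)/(z**4 + 3*z**3 + 11*z**2 + 27*z + 18)) dz by partial fractions, (z**3 + z**2 + 15*z - 5)/(z**4 + 3*z**3 + 11*z**2 + 27*z + 18) = 2/(z**2 + 9) + 3/(z + 2) - 2/(z + 1): now -3*sin(4*z)/2 + ∫(-2/(z + 1)) dz + ∫(3/(z + 2)) dz + ∫(2/(z**2 + 9)) dz - 2*exp(-3*z)/3.
Step 5. Evaluate the standard form [assuming z > -2]: now 3*log(z + 2) - 3*sin(4*z)/2 + ∫(-2/(z + 1)) dz + ∫(2/(z**2 + 9)) dz - 2*exp(-3*z)/3.
Step 6. Evaluate the standard form [assuming z > -1]: now -2*log(z + 1) + 3*log(z + 2) - 3*sin(4*z)/2 + ∫(2/(z**2 + 9)) dz - 2*exp(-3*z)/3.
Step 7. Evaluate the standard form: now -2*log(z + 1) + 3*log(z + 2) - 3*sin(4*z)/2 + 2*atan(z/3)/3 - 2*exp(-3*z)/3.
Answer: -2*log(z + 1) + 3*log(z + 2) - 3*sin(4*z)/2 + 2*atan(z/3)/3 - 2*exp(-3*z)/3.


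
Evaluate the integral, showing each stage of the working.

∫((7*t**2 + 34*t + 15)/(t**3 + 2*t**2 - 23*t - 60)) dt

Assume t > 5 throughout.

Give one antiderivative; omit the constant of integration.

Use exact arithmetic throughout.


Step 1. Decompose ∫((7*t**2 + 34*t + 15)/(t**3 + 2*t**2 - 23*t - 60)) dt by partial fractions, (7*t**2 + 34*t + 15)/(t**3 + 2*t**2 - 23*t - 60) = -1/(t + 4) + 3/(t + 3) + 5/(t - 5): now ∫(5/(t - 5)) dt + ∫(3/(t + 3)) dt + ∫(-1/(t + 4)) dt.
Step 2. Evaluate the standard form [assuming t > -3]: now 3*log(t + 3) + ∫(5/(t - 5)) dt + ∫(-1/(t + 4)) dt.
Step 3. Evaluate the standard form [assuming t > 5]: now 5*log(t - 5) + 3*log(t + 3) + ∫(-1/(t + 4)) dt.
Step 4. Evaluate the standard form [assuming t > -4]: now 5*log(t - 5) + 3*log(t + 3) - log(t + 4).
Answer: 5*log(t - 5) + 3*log(t + 3) - log(t + 4).


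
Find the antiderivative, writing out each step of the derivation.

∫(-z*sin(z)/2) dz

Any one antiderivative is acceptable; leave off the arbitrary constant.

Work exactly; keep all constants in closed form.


Step 1. Integrate ∫(-z*sin(z)/2) dz by parts with u = z, dv = (-sin(z)/2) dz, so v = cos(z)/2: now z*cos(z)/2 + ∫(-cos(z)/2) dz.
Step 2. Evaluate the standard form: now z*cos(z)/2 - sin(z)/2.
Answer: z*cos(z)/2 - sin(z)/2.


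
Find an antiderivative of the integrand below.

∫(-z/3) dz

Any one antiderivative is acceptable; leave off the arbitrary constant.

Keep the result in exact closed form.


Answer: -z**2/6.


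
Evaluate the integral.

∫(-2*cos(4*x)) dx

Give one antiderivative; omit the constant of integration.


Answer: -sin(4*x)/2.


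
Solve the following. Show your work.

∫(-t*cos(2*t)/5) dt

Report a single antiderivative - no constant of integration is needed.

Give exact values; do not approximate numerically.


Step 1. Integrate ∫(-t*cos(2*t)/5) dt by parts with u = t, dv = (-cos(2*t)/5) dt, so v = -sin(2*t)/10: now -t*sin(2*t)/10 + ∫(sin(2*t)/10) dt.
Step 2. Evaluate the standard form: now -t*sin(2*t)/10 - cos(2*t)/20.
Answer: -t*sin(2*t)/10 - cos(2*t)/20.


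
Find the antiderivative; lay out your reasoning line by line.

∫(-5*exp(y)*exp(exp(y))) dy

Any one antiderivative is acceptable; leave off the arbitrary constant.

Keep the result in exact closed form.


Step 1. Substitute u = exp(y), turning ∫(-5*exp(y)*exp(exp(y))) dy into ∫(-5*exp(u)) du: now ∫(-5*exp(u)) du.
Step 2. Evaluate the standard form: now -5*exp(u).
Step 3. Substitute back u = exp(y): now -5*exp(exp(y)).
Answer: -5*exp(exp(y)).


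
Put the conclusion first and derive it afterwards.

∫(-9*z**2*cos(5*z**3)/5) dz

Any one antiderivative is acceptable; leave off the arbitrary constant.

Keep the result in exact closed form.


The answer is -3*sin(5*z**3)/25.
Step 1. Substitute u = z**3, turning ∫(-9*z**2*cos(5*z**3)/5) dz into ∫(-3*cos(5*u)/5) du: now ∫(-3*cos(5*u)/5) du.
Step 2. Evaluate the standard form: now -3*sin(5*u)/25.
Step 3. Substitute back u = z**3: now -3*sin(5*z**3)/25.
Answer: -3*sin(5*z**3)/25.


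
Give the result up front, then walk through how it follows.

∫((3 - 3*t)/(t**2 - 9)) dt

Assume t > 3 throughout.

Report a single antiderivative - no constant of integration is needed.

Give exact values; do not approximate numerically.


The answer is -log(t - 3) - 2*log(t + 3).
Step 1. Decompose ∫((3 - 3*t)/(t**2 - 9)) dt by partial fractions, (3 - 3*t)/(t**2 - 9) = -2/(t + 3) - 1/(t - 3): now ∫(-1/(t - 3)) dt + ∫(-2/(t + 3)) dt.
Step 2. Evaluate the standard form [assuming t > -3]: now -2*log(t + 3) + ∫(-1/(t - 3)) dt.
Step 3. Evaluate the standard form [assuming t > 3]: now -log(t - 3) - 2*log(t + 3).
Answer: -log(t - 3) - 2*log(t + 3).


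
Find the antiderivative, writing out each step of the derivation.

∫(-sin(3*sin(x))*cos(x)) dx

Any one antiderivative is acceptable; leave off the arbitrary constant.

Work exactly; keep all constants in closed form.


Step 1. Substitute u = sin(x), turning ∫(-sin(3*sin(x))*cos(x)) dx into ∫(-sin(3*u)) du: now ∫(-sin(3*u)) du.
Step 2. Evaluate the standard form: now cos(3*u)/3.
Step 3. Substitute back u = sin(x): now cos(3*sin(x))/3.
Answer: cos(3*sin(x))/3.


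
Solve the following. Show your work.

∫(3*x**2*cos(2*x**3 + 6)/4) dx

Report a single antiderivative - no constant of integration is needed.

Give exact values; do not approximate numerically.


Step 1. Substitute u = x**3 + 3, turning ∫(3*x**2*cos(2*x**3 + 6)/4) dx into ∫(cos(2*u)/4) du: now ∫(cos(2*u)/4) du.
Step 2. Evaluate the standard form: now sin(2*u)/8.
Step 3. Substitute back u = x**3 + 3: now sin(2*x**3 + 6)/8.
Answer: sin(2*x**3 + 6)/8.


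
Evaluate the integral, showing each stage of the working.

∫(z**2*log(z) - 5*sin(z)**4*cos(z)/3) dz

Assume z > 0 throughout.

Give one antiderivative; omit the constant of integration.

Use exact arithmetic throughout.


Step 1. Rewrite: now ∫(z**2*log(z)) dz + ∫(-5*sin(z)**4*cos(z)/3) dz.
Step 2. Integrate ∫(z**2*log(z)) dz by parts with u = log(z), dv = (z**2) dz, so v = z**3/3 [assuming z > 0]: now z**3*log(z)/3 + ∫(-z**2/3) dz + ∫(-5*sin(z)**4*cos(z)/3) dz.
Step 3. Evaluate the standard form: now z**3*log(z)/3 - z**3/9 + ∫(-5*sin(z)**4*cos(z)/3) dz.
Step 4. Substitute u = sin(z), turning ∫(-5*sin(z)**4*cos(z)/3) dz into ∫(-5*u**4/3) du: now z**3*log(z)/3 - z**3/9 + ∫(-5*u**4/3) du.
Step 5. Evaluate the standard form: now -u**5/3 + z**3*log(z)/3 - z**3/9.
Step 6. Substitute back u = sin(z): now z**3*log(z)/3 - z**3/9 - sin(z)**5/3.
Answer: z**3*log(z)/3 - z**3/9 - sin(z)**5/3.
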